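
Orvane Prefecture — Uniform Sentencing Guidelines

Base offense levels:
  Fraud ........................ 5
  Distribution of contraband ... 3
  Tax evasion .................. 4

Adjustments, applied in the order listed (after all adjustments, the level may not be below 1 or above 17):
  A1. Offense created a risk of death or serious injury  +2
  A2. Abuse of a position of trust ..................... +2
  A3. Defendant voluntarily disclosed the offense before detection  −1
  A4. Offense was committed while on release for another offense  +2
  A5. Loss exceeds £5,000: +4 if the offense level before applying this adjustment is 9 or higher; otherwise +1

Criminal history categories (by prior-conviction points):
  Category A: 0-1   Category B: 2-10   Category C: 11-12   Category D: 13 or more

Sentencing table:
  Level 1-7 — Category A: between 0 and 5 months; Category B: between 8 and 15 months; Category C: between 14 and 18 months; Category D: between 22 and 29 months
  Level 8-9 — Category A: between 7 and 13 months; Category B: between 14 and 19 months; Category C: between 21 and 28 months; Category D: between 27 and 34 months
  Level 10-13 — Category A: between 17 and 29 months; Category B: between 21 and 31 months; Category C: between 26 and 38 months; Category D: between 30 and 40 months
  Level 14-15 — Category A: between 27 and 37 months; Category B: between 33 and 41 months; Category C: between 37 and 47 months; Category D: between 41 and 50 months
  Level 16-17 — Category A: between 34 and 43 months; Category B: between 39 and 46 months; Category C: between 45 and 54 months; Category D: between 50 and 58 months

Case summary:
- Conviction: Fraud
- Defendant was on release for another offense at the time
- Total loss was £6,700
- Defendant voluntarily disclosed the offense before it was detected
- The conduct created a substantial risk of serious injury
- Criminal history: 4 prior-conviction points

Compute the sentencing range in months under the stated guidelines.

14-19 months

Base offense level for fraud: 5.
A1 applies: 5 + 2 = 7.
A2 does not apply.
A3 applies: 7 − 1 = 6.
A4 applies: 6 + 2 = 8.
A5 applies (level before this adjustment is 8 < 9, so +1): 8 + 1 = 9.
Final offense level: 9.
Criminal history: 4 prior points → Category B (2-10).
Level 9 falls in the 8-9 band.
Grid: Level 8-9 × Category B = 14-19 months.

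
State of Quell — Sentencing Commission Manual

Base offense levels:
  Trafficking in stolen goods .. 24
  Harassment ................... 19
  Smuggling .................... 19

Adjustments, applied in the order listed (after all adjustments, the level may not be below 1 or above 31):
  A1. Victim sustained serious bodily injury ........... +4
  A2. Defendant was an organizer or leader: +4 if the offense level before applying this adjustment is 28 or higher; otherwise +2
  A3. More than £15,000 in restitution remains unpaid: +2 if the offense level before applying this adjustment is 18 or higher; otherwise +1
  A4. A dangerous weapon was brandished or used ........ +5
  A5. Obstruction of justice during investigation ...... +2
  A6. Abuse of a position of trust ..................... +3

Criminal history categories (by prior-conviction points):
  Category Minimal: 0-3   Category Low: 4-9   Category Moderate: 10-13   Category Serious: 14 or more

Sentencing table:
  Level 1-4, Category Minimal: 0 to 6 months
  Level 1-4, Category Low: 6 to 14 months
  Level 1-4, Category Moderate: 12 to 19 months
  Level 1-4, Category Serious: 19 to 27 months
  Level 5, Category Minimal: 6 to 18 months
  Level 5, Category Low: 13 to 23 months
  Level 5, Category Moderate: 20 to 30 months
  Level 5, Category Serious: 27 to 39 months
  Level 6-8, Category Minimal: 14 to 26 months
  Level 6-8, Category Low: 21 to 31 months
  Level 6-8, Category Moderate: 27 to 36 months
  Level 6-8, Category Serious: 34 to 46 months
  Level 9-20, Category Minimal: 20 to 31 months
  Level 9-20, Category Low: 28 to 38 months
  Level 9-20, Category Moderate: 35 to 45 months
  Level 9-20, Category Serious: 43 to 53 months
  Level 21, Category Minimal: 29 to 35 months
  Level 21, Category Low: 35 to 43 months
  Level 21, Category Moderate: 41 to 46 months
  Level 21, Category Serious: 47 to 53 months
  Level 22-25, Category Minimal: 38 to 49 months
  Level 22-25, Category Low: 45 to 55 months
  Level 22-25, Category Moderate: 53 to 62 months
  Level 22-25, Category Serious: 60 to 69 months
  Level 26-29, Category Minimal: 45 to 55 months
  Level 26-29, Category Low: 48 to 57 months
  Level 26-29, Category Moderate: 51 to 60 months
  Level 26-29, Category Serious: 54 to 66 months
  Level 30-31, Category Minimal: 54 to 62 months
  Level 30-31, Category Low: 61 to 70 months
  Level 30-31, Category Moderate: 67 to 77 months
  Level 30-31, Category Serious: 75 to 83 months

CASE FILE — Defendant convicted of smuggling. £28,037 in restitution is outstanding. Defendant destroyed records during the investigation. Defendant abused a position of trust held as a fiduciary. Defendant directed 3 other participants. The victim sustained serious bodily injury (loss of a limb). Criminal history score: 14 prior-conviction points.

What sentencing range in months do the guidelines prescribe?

75-83 months

Base offense level for smuggling: 19.
A1 applies: 19 + 4 = 23.
A2 applies (level before this adjustment is 23 < 28, so +2): 23 + 2 = 25.
A3 applies (level before this adjustment is 25 ≥ 18, so +2): 25 + 2 = 27.
A5 applies: 27 + 2 = 29.
A6 applies: 29 + 3 = 32.
Level 32 exceeds the maximum of 31; capped at 31.
Final offense level: 31.
Criminal history: 14 prior points → Category Serious (14+).
Level 31 falls in the 30-31 band.
Grid: Level 30-31 × Category Serious = 75-83 months.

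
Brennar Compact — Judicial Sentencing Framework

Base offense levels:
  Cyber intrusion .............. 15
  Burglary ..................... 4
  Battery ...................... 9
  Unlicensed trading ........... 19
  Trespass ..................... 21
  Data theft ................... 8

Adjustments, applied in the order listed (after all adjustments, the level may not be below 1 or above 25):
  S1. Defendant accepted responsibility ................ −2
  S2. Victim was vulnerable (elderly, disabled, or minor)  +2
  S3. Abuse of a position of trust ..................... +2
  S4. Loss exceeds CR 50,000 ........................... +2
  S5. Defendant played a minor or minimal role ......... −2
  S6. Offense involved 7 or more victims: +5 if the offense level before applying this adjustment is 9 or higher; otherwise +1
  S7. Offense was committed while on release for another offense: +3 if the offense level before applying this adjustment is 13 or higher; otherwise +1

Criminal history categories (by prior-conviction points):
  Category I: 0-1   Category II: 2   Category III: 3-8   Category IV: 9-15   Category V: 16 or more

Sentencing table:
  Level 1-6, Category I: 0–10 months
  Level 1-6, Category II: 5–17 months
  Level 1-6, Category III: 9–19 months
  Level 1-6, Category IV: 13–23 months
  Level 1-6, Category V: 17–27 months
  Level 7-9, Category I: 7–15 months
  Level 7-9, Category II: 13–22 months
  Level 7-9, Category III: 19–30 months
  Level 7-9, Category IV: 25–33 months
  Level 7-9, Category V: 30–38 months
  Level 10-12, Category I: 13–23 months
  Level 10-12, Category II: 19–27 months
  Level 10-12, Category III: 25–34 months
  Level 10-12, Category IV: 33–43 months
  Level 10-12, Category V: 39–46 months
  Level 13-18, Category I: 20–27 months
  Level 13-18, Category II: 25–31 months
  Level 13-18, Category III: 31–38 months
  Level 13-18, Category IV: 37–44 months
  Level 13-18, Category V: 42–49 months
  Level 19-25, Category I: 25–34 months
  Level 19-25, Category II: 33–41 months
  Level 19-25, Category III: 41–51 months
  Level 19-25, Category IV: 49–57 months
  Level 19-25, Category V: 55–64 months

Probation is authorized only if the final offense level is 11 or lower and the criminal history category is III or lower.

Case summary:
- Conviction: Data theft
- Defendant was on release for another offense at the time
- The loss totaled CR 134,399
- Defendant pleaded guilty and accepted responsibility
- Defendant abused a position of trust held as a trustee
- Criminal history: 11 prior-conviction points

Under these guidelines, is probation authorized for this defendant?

Base offense level for data theft: 8.
S1 applies: 8 − 2 = 6.
S2 does not apply.
S3 applies: 6 + 2 = 8.
S4 applies: 8 + 2 = 10.
S5 does not apply.
S6 does not apply.
S7 applies (level before this adjustment is 10 < 13, so +1): 10 + 1 = 11.
Final offense level: 11.
Criminal history: 11 prior points → Category IV (9-15).
Level 11 falls in the 10-12 band.
Grid: Level 10-12 × Category IV = 33-43 months.
Probation check: level 11 ≤ 11 and category IV > III → not eligible.

No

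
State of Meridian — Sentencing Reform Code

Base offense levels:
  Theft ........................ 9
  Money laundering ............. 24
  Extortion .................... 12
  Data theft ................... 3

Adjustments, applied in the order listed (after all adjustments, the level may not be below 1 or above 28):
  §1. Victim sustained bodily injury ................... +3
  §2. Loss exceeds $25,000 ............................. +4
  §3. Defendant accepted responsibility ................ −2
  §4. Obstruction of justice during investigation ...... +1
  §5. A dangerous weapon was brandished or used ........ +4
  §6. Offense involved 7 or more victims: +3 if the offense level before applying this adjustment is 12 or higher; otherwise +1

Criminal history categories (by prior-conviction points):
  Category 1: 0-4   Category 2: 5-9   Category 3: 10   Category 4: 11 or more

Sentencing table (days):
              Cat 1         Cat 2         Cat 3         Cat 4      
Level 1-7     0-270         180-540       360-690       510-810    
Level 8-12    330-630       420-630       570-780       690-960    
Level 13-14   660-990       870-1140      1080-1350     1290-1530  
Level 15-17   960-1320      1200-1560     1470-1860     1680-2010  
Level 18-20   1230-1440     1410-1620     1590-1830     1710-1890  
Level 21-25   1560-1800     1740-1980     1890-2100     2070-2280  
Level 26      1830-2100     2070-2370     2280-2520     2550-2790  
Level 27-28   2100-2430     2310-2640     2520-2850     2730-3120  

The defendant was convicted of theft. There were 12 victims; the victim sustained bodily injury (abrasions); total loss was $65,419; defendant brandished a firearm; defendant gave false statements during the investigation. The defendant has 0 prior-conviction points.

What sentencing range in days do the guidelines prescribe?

1560-1800 days

Base offense level for theft: 9.
§1 applies: 9 + 3 = 12.
§2 applies: 12 + 4 = 16.
§3 does not apply.
§4 applies: 16 + 1 = 17.
§5 applies: 17 + 4 = 21.
§6 applies (level before this adjustment is 21 ≥ 12, so +3): 21 + 3 = 24.
Final offense level: 24.
Criminal history: 0 prior points → Category 1 (0-4).
Level 24 falls in the 21-25 band.
Grid: Level 21-25 × Category 1 = 1560-1800 days.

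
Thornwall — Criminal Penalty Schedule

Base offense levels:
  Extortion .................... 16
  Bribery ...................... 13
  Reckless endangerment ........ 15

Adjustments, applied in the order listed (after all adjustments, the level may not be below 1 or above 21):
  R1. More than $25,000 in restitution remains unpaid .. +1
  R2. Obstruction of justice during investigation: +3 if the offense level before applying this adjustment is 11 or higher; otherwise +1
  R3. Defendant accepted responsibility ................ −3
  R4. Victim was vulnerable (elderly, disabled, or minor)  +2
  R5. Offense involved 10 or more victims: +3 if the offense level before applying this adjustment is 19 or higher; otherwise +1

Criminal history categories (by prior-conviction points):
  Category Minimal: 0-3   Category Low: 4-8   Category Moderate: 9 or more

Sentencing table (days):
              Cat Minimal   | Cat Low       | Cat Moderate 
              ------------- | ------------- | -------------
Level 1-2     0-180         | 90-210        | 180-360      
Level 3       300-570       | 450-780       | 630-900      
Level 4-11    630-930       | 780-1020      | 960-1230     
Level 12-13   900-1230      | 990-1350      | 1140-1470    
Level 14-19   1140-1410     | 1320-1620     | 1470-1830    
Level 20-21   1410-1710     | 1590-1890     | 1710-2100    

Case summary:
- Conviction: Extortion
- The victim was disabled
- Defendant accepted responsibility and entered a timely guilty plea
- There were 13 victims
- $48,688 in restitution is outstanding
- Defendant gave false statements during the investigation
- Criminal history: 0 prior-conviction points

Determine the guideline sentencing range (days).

1410-1710 days

Base offense level for extortion: 16.
R1 applies: 16 + 1 = 17.
R2 applies (level before this adjustment is 17 ≥ 11, so +3): 17 + 3 = 20.
R3 applies: 20 − 3 = 17.
R4 applies: 17 + 2 = 19.
R5 applies (level before this adjustment is 19 ≥ 19, so +3): 19 + 3 = 22.
Level 22 exceeds the maximum of 21; capped at 21.
Final offense level: 21.
Criminal history: 0 prior points → Category Minimal (0-3).
Level 21 falls in the 20-21 band.
Grid: Level 20-21 × Category Minimal = 1410-1710 days.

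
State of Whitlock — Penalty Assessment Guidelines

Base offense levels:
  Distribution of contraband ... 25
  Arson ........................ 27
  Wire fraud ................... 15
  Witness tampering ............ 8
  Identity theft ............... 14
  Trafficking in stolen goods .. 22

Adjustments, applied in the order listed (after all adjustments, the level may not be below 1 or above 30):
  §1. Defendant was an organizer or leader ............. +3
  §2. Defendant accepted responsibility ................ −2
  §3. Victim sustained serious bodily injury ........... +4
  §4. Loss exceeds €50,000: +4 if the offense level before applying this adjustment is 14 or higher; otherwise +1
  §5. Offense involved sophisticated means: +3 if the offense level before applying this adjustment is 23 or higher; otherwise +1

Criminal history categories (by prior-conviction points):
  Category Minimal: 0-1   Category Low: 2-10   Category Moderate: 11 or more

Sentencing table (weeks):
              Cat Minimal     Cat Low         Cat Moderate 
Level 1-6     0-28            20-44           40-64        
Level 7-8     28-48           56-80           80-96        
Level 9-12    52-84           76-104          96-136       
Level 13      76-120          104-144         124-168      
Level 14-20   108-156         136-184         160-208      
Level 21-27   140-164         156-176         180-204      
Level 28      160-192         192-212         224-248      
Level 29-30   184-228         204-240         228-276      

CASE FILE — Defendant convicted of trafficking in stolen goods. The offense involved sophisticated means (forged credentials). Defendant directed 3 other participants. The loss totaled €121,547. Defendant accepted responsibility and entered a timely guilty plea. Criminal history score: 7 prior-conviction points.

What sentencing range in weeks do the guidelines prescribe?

Base offense level for trafficking in stolen goods: 22.
§1 applies: 22 + 3 = 25.
§2 applies: 25 − 2 = 23.
§3 does not apply.
§4 applies (level before this adjustment is 23 ≥ 14, so +4): 23 + 4 = 27.
§5 applies (level before this adjustment is 27 ≥ 23, so +3): 27 + 3 = 30.
Final offense level: 30.
Criminal history: 7 prior points → Category Low (2-10).
Level 30 falls in the 29-30 band.
Grid: Level 29-30 × Category Low = 204-240 weeks.

204-240 weeks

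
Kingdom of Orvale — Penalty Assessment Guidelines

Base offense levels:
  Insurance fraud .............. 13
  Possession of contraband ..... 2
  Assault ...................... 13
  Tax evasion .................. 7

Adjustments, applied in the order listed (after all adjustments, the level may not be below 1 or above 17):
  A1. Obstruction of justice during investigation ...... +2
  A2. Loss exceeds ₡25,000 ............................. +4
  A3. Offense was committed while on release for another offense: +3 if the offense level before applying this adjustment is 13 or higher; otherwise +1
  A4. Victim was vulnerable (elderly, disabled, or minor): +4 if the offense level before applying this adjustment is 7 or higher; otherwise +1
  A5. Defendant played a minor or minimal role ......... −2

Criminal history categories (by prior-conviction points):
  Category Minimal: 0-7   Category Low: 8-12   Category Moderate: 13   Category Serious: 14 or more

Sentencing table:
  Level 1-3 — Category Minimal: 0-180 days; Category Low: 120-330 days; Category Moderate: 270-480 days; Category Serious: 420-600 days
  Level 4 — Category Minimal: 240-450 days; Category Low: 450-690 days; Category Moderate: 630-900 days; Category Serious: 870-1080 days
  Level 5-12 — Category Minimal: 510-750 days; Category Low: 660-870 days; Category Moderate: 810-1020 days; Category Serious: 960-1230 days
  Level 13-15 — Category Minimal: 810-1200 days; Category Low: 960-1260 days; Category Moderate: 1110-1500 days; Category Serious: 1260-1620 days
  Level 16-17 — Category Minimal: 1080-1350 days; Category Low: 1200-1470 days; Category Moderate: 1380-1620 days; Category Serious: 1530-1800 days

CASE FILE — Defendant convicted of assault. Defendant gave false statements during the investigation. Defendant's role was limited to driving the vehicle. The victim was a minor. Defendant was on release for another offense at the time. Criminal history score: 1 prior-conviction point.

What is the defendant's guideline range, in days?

1080-1350 days

Base offense level for assault: 13.
A1 applies: 13 + 2 = 15.
A3 applies (level before this adjustment is 15 ≥ 13, so +3): 15 + 3 = 18.
A4 applies (level before this adjustment is 18 ≥ 7, so +4): 18 + 4 = 22.
A5 applies: 22 − 2 = 20.
Level 20 exceeds the maximum of 17; capped at 17.
Final offense level: 17.
Criminal history: 1 prior point → Category Minimal (0-7).
Level 17 falls in the 16-17 band.
Grid: Level 16-17 × Category Minimal = 1080-1350 days.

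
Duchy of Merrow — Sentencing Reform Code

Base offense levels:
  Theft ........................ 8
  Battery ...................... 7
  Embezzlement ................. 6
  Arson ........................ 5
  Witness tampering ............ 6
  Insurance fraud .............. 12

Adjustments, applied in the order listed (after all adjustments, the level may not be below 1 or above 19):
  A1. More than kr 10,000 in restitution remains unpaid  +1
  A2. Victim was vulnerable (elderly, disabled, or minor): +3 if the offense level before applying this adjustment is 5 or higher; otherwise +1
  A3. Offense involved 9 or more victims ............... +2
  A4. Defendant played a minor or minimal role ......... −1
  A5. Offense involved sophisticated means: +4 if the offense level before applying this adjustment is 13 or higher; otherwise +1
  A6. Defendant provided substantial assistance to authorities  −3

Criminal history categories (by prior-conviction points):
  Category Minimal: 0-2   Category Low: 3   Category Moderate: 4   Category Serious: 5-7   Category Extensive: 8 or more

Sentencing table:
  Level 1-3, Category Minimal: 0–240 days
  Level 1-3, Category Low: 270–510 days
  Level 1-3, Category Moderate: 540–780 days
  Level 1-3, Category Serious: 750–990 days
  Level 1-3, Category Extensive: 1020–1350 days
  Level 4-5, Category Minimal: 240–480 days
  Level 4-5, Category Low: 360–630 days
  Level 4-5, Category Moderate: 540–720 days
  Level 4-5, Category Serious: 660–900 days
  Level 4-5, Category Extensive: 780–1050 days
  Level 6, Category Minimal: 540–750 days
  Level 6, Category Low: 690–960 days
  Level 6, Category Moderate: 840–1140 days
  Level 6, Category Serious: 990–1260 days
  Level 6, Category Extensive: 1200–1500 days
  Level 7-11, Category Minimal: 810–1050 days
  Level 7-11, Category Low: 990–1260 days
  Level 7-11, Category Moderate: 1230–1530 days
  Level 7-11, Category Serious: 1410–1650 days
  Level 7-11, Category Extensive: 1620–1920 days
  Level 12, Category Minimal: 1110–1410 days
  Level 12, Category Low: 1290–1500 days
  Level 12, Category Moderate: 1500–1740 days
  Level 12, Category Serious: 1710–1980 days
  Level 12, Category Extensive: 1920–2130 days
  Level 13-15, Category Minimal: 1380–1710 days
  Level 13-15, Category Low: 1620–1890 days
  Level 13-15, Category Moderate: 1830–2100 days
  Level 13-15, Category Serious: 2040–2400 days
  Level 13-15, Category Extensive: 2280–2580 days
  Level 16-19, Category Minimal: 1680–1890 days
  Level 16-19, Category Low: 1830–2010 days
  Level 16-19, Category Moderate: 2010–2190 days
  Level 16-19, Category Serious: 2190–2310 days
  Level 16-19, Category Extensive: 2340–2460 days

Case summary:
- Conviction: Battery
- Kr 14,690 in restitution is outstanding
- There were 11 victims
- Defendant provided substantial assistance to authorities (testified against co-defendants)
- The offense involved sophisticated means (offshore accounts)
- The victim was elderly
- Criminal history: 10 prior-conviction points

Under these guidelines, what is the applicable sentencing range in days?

2280-2580 days

Base offense level for battery: 7.
A1 applies: 7 + 1 = 8.
A2 applies (level before this adjustment is 8 ≥ 5, so +3): 8 + 3 = 11.
A3 applies: 11 + 2 = 13.
A4 does not apply.
A5 applies (level before this adjustment is 13 ≥ 13, so +4): 13 + 4 = 17.
A6 applies: 17 − 3 = 14.
Final offense level: 14.
Criminal history: 10 prior points → Category Extensive (8+).
Level 14 falls in the 13-15 band.
Grid: Level 13-15 × Category Extensive = 2280-2580 days.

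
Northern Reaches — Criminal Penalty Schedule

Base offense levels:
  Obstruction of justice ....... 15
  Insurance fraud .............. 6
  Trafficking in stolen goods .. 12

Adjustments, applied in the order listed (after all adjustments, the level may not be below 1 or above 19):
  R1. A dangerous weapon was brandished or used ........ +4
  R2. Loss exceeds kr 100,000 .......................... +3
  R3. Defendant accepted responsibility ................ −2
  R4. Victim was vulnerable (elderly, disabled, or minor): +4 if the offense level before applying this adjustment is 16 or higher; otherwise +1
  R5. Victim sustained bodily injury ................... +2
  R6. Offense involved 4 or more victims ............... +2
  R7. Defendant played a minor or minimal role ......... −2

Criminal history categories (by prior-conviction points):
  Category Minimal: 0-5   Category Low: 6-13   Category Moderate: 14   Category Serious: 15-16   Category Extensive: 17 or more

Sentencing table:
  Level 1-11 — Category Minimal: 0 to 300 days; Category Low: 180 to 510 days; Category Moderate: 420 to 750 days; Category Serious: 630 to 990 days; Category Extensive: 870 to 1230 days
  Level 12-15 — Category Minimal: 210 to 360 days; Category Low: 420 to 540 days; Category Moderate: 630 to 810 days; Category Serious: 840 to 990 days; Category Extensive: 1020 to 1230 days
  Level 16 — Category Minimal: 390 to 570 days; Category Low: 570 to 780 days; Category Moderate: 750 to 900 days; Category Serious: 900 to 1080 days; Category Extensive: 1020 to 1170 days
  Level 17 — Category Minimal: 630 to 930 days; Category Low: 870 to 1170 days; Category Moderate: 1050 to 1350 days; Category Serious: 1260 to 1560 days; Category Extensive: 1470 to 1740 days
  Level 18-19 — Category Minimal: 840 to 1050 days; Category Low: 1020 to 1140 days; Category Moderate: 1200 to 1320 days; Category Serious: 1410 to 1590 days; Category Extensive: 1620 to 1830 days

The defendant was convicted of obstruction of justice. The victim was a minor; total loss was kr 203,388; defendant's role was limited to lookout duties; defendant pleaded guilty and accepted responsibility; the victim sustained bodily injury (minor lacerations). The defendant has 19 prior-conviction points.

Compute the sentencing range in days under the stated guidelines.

1620-1830 days

Base offense level for obstruction of justice: 15.
R2 applies: 15 + 3 = 18.
R3 applies: 18 − 2 = 16.
R4 applies (level before this adjustment is 16 ≥ 16, so +4): 16 + 4 = 20.
R5 applies: 20 + 2 = 22.
R7 applies: 22 − 2 = 20.
Level 20 exceeds the maximum of 19; capped at 19.
Final offense level: 19.
Criminal history: 19 prior points → Category Extensive (17+).
Level 19 falls in the 18-19 band.
Grid: Level 18-19 × Category Extensive = 1620-1830 days.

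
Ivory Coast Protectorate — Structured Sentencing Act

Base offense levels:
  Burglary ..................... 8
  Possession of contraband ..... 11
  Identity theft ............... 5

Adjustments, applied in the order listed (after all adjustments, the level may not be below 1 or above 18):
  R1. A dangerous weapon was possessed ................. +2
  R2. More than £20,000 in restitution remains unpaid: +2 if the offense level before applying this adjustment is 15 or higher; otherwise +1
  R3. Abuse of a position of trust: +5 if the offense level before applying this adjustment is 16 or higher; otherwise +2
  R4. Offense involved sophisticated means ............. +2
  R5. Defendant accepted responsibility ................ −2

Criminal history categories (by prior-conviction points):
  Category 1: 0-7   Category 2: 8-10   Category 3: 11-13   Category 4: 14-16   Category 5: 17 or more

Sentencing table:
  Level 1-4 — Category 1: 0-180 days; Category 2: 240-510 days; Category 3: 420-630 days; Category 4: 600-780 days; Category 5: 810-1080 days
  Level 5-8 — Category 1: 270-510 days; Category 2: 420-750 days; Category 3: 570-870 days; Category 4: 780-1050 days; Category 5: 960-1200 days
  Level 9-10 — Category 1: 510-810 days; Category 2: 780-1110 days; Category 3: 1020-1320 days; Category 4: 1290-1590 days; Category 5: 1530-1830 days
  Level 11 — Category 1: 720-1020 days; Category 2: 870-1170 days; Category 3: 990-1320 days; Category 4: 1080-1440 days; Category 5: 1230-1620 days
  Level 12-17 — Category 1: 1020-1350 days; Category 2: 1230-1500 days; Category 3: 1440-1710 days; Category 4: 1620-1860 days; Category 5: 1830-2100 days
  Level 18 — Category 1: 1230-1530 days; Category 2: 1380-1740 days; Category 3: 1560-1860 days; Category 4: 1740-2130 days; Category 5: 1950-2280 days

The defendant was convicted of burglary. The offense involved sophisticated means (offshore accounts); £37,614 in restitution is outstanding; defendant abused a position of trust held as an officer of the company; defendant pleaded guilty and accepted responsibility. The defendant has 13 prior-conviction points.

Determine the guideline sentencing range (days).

Base offense level for burglary: 8.
R2 applies (level before this adjustment is 8 < 15, so +1): 8 + 1 = 9.
R3 applies (level before this adjustment is 9 < 16, so +2): 9 + 2 = 11.
R4 applies: 11 + 2 = 13.
R5 applies: 13 − 2 = 11.
Final offense level: 11.
Criminal history: 13 prior points → Category 3 (11-13).
Level 11 falls in the 11 band.
Grid: Level 11 × Category 3 = 990-1320 days.

990-1320 days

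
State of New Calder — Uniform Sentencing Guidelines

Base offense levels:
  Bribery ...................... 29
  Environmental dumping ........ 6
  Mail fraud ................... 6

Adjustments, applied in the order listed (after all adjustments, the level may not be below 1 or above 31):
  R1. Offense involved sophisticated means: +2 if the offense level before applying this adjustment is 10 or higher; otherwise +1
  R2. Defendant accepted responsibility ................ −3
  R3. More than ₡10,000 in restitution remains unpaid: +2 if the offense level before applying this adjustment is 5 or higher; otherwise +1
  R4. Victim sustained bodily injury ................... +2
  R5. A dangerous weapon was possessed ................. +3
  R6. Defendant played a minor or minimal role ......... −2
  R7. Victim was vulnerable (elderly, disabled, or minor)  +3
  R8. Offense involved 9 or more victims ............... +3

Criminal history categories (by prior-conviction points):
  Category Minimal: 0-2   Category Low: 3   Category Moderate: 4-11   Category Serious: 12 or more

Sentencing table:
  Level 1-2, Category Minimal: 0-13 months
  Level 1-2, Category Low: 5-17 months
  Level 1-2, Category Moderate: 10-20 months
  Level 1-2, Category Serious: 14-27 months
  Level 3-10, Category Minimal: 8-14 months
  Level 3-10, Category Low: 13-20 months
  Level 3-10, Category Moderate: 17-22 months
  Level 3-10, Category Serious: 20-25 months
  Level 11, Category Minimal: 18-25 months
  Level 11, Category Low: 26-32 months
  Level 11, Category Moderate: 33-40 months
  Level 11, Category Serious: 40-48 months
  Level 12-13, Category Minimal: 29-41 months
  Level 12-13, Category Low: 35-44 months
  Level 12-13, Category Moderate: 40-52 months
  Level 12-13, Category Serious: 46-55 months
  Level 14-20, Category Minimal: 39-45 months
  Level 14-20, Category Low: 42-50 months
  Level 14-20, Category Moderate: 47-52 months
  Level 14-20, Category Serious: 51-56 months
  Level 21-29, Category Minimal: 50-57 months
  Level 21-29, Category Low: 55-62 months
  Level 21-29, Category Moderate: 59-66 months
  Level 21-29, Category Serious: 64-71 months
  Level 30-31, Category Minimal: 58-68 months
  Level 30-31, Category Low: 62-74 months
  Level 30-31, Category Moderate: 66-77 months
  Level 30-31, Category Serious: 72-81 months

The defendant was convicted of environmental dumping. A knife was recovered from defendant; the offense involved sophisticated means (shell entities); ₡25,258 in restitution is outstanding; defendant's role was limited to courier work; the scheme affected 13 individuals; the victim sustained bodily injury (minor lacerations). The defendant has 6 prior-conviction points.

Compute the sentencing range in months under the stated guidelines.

Base offense level for environmental dumping: 6.
R1 applies (level before this adjustment is 6 < 10, so +1): 6 + 1 = 7.
R3 applies (level before this adjustment is 7 ≥ 5, so +2): 7 + 2 = 9.
R4 applies: 9 + 2 = 11.
R5 applies: 11 + 3 = 14.
R6 applies: 14 − 2 = 12.
R8 applies: 12 + 3 = 15.
Final offense level: 15.
Criminal history: 6 prior points → Category Moderate (4-11).
Level 15 falls in the 14-20 band.
Grid: Level 14-20 × Category Moderate = 47-52 months.

47-52 months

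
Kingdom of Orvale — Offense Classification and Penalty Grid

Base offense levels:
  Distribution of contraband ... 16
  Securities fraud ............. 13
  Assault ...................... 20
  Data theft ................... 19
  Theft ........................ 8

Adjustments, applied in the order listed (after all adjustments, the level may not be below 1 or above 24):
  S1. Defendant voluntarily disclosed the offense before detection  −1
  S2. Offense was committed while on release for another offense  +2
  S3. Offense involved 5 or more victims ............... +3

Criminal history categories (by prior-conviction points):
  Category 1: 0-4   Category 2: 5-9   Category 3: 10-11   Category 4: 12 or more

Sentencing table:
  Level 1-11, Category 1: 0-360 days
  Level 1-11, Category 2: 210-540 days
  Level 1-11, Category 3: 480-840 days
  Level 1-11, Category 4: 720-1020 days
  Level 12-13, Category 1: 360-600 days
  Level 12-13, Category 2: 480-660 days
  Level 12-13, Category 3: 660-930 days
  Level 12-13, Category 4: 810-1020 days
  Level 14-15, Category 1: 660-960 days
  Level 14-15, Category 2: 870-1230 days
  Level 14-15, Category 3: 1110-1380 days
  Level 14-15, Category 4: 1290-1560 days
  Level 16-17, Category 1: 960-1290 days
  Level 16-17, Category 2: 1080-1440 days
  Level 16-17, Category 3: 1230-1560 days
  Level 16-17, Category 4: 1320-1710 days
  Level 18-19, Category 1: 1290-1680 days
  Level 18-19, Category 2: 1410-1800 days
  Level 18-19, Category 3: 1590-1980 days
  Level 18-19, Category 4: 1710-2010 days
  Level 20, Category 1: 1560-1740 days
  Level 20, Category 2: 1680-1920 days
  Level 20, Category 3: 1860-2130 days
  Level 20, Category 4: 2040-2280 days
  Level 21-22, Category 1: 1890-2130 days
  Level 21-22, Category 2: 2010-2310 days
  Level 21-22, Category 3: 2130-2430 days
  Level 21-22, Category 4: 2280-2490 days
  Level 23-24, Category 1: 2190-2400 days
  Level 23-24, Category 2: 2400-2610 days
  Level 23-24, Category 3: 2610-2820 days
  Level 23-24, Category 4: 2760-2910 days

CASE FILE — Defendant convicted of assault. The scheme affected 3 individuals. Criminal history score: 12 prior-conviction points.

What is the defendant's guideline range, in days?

2040-2280 days

Base offense level for assault: 20.
Final offense level: 20.
Criminal history: 12 prior points → Category 4 (12+).
Level 20 falls in the 20 band.
Grid: Level 20 × Category 4 = 2040-2280 days.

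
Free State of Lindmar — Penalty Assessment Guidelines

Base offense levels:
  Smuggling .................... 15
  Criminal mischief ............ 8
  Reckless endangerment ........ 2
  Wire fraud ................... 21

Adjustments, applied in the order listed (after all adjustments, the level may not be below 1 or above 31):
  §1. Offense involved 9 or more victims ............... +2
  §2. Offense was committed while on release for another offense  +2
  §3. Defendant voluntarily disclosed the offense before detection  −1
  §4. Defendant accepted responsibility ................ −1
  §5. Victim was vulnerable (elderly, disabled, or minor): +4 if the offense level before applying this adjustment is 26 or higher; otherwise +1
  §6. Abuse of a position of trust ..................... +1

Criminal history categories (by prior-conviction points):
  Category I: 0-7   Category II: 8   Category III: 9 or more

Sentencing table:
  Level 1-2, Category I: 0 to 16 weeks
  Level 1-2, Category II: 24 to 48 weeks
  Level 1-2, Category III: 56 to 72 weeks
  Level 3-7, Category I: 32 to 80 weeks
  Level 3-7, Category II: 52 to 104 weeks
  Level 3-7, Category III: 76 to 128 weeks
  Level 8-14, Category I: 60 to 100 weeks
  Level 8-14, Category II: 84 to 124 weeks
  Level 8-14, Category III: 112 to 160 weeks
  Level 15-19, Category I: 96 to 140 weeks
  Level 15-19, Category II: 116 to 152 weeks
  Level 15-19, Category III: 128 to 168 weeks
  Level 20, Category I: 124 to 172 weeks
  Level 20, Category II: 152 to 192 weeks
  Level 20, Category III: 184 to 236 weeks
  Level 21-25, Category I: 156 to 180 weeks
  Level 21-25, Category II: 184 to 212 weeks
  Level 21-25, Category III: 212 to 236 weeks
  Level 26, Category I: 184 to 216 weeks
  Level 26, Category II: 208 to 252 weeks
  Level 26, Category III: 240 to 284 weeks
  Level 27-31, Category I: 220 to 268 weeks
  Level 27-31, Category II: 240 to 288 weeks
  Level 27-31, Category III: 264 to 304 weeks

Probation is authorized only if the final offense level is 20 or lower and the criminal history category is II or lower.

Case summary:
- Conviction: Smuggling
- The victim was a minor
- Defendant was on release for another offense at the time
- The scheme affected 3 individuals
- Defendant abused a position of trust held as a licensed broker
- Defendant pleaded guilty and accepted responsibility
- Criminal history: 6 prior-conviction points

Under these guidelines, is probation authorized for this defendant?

Base offense level for smuggling: 15.
§2 applies: 15 + 2 = 17.
§4 applies: 17 − 1 = 16.
§5 applies (level before this adjustment is 16 < 26, so +1): 16 + 1 = 17.
§6 applies: 17 + 1 = 18.
Final offense level: 18.
Criminal history: 6 prior points → Category I (0-7).
Level 18 falls in the 15-19 band.
Grid: Level 15-19 × Category I = 96-140 weeks.
Probation check: level 18 ≤ 20 and category I ≤ II → eligible.

Yes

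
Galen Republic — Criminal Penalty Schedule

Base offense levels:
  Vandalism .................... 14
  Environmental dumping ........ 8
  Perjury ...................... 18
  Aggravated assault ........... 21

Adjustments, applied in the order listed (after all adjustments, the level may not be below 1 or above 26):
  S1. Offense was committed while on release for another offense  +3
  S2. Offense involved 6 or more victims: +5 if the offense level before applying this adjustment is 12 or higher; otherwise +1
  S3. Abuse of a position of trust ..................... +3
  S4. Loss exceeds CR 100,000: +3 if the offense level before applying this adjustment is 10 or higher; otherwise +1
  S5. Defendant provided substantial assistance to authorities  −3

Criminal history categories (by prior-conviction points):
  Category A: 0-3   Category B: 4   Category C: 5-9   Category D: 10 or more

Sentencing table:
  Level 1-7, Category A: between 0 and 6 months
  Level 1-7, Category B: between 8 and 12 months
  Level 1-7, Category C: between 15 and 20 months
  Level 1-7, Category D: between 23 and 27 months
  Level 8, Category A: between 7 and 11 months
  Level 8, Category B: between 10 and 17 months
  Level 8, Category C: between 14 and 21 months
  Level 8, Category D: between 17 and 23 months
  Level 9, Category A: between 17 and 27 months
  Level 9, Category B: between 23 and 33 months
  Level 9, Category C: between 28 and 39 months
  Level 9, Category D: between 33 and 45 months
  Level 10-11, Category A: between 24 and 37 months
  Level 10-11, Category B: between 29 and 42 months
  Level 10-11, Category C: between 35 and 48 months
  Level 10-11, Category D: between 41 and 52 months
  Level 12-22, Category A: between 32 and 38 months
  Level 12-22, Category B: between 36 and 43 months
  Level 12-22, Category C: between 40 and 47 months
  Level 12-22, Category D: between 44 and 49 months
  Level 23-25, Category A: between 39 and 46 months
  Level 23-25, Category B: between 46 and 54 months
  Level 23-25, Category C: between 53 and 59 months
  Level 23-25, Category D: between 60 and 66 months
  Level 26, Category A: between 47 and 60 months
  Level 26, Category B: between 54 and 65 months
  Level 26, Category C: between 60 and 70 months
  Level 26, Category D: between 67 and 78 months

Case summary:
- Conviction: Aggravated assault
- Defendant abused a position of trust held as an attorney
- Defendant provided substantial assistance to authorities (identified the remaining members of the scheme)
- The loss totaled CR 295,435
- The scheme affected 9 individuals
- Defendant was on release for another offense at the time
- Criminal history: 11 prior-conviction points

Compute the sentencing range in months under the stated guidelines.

67-78 months

Base offense level for aggravated assault: 21.
S1 applies: 21 + 3 = 24.
S2 applies (level before this adjustment is 24 ≥ 12, so +5): 24 + 5 = 29.
S3 applies: 29 + 3 = 32.
S4 applies (level before this adjustment is 32 ≥ 10, so +3): 32 + 3 = 35.
S5 applies: 35 − 3 = 32.
Level 32 exceeds the maximum of 26; capped at 26.
Final offense level: 26.
Criminal history: 11 prior points → Category D (10+).
Level 26 falls in the 26 band.
Grid: Level 26 × Category D = 67-78 months.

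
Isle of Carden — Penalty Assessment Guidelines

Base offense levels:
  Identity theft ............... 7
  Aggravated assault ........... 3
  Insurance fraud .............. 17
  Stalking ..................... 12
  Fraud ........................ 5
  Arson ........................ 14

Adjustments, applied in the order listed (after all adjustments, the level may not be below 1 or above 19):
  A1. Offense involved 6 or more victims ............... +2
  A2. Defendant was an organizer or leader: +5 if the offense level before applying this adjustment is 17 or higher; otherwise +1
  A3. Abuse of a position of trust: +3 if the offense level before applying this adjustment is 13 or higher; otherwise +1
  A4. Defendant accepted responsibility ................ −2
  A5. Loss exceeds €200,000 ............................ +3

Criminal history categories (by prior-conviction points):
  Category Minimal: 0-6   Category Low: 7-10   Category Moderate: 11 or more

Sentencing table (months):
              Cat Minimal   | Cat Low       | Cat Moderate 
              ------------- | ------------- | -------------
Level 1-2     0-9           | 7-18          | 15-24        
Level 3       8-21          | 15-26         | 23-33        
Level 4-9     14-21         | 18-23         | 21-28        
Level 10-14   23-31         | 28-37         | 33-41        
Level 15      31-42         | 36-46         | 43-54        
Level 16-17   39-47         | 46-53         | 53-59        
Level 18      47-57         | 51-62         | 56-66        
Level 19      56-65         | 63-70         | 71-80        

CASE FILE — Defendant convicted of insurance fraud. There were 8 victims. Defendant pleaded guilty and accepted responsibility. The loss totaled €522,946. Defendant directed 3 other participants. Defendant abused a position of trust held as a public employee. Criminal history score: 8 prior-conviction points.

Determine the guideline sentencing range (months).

63-70 months

Base offense level for insurance fraud: 17.
A1 applies: 17 + 2 = 19.
A2 applies (level before this adjustment is 19 ≥ 17, so +5): 19 + 5 = 24.
A3 applies (level before this adjustment is 24 ≥ 13, so +3): 24 + 3 = 27.
A4 applies: 27 − 2 = 25.
A5 applies: 25 + 3 = 28.
Level 28 exceeds the maximum of 19; capped at 19.
Final offense level: 19.
Criminal history: 8 prior points → Category Low (7-10).
Level 19 falls in the 19 band.
Grid: Level 19 × Category Low = 63-70 months.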